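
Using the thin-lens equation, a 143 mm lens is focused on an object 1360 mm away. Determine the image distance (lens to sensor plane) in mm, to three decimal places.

159.803 mm

1/dᵢ = 1/f − 1/dₒ = 1/143 − 1/1360 = 0.0062577 mm⁻¹.
dᵢ = 1/0.0062577 ≈ 159.8028 mm.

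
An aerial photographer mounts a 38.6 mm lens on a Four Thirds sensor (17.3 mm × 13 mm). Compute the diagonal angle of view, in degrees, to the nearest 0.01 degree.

31.32°

Sensor diagonal = √(17.3² + 13²) = √468.2900 ≈ 21.6400 mm.
Angle of view α = 2·arctan(d/2f) with d = 21.6400 mm and f = 38.6 mm.
d/2f = 0.28031; arctan(0.28031) ≈ 15.6588°, so α ≈ 31.3175°.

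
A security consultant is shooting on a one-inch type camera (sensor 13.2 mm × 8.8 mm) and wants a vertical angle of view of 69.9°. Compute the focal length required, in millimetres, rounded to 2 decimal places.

6.30 mm

From α = 2·arctan(h/2f) we get f = h / (2·tan(α/2)).
With h = 8.8 mm and α/2 = 34.95°, tan(α/2) ≈ 0.69891, so f ≈ 8.8 / 1.39782 ≈ 6.2955 mm.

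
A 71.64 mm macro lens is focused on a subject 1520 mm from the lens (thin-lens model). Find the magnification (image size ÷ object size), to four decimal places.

Thin lens: 1/f = 1/dₒ + 1/dᵢ → 1/dᵢ = 1/71.64 − 1/1520 = 0.0133008 mm⁻¹, so dᵢ ≈ 75.1835 mm.
Magnification m = dᵢ/dₒ = 75.1835/1520 ≈ 0.04946.

0.0495×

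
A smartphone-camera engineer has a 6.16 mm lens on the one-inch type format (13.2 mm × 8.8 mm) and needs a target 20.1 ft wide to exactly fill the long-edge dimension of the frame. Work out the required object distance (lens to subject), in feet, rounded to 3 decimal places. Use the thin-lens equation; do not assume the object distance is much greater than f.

9.400 ft

W: 20.1 ft × 304.8 mm/ft = 6126.48 mm.
Magnification m = w/W = dᵢ/dₒ; combined with 1/f = 1/dₒ + 1/dᵢ this gives dₒ = f·(1 + W/w).
dₒ = 6.16 mm × (1 + 6126.48/13.2) = 6.16 × 465.1273 ≈ 2865.184 mm = 2865.184/304.8 ft = 9.40021 ft.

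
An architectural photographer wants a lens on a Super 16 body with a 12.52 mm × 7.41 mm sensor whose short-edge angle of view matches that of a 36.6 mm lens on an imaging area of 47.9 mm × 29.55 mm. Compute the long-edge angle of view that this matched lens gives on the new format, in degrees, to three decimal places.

Equal short-edge AOV ⇒ f₂ = f₁ · 7.41/29.55 = 36.6 × 0.25076 ≈ 9.1779 mm.
Long-edge AOV on the new format = 2·arctan(12.52 / (2 × 9.1779)) = 2·arctan(0.68208) ≈ 68.5939°.

68.594°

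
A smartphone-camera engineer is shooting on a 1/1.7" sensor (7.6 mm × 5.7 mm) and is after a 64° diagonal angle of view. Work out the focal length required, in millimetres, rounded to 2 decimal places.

Sensor diagonal = √(7.6² + 5.7²) = √90.2500 ≈ 9.5000 mm.
From α = 2·arctan(d/2f) we get f = d / (2·tan(α/2)).
With d = 9.5000 mm and α/2 = 32°, tan(α/2) ≈ 0.62487, so f ≈ 9.5000 / 1.24974 ≈ 7.6016 mm.

7.60 mm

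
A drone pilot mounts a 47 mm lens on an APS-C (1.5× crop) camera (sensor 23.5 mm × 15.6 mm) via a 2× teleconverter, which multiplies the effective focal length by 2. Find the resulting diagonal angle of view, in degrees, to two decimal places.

17.07°

Effective focal length f = 47 × 2 = 94 mm.
Sensor diagonal = √(23.5² + 15.6²) = √795.6100 ≈ 28.2066 mm.
α = 2·arctan(28.207 / (2 × 94)) = 2·arctan(0.15003) ≈ 17.0654°.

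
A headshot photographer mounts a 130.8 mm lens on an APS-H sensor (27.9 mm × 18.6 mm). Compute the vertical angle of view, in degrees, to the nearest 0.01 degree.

Angle of view α = 2·arctan(h/2f) with h = 18.6 mm and f = 130.8 mm.
h/2f = 0.07110; arctan(0.07110) ≈ 4.0669°, so α ≈ 8.1339°.

8.13°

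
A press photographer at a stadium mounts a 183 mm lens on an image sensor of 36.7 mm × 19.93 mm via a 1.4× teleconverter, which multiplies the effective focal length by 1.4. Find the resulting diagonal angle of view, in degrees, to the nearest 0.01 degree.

Effective focal length f = 183 × 1.4 = 256.2 mm.
Sensor diagonal = √(36.7² + 19.93²) = √1744.0949 ≈ 41.7624 mm.
α = 2·arctan(41.762 / (2 × 256.2)) = 2·arctan(0.08150) ≈ 9.3190°.

9.32°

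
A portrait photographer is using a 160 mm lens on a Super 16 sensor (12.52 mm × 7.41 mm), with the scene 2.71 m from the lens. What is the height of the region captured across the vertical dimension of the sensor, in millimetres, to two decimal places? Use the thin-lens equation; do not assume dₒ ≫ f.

dₒ: 2.71 m = 2710 mm.
Similar triangles through the lens centre give W/dₒ = h/dᵢ; with 1/f = 1/dₒ + 1/dᵢ this gives W = h·(dₒ − f)/f.
W = 7.41 mm × (2710 − 160) / 160 = 7.41 × 15.9375 ≈ 118.097 mm.

118.10 mm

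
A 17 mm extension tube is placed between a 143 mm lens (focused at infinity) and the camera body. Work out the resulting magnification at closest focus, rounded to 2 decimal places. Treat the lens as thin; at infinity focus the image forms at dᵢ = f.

The tube moves the image plane from f to f + e, so dᵢ = 143 + 17 = 160 mm. Focus is achieved when 1/f = 1/dₒ + 1/dᵢ, giving dₒ = 1/(1/f − 1/(f+e)).
Magnification m = dᵢ/dₒ = (f+e)·(1/f − 1/(f+e)) = e/f = 17/143 ≈ 0.1189.

0.12×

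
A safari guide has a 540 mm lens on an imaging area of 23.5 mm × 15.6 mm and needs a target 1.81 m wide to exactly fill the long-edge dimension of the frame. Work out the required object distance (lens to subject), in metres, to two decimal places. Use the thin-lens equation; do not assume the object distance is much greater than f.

W: 1.81 m = 1810 mm.
Magnification m = w/W = dᵢ/dₒ; combined with 1/f = 1/dₒ + 1/dᵢ this gives dₒ = f·(1 + W/w).
dₒ = 540 mm × (1 + 1810/23.5) = 540 × 78.0213 ≈ 42131.489 mm = 42.1315 m.

42.13 m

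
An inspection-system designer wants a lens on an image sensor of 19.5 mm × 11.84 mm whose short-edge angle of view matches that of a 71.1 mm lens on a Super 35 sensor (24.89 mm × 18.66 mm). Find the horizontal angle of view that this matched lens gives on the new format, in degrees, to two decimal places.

24.39°

Equal short-edge AOV ⇒ f₂ = f₁ · 11.84/18.66 = 71.1 × 0.63451 ≈ 45.1138 mm.
Horizontal AOV on the new format = 2·arctan(19.5 / (2 × 45.1138)) = 2·arctan(0.21612) ≈ 24.3904°.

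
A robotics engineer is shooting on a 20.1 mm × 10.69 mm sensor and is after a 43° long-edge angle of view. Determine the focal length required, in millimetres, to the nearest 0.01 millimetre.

25.51 mm

From α = 2·arctan(w/2f) we get f = w / (2·tan(α/2)).
With w = 20.1 mm and α/2 = 21.5°, tan(α/2) ≈ 0.39391, so f ≈ 20.1 / 0.78782 ≈ 25.5134 mm.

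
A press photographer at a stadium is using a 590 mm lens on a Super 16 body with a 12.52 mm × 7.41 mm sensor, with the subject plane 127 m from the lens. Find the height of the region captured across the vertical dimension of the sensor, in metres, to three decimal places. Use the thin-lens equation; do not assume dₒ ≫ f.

dₒ: 127 m = 127000 mm.
Similar triangles through the lens centre give W/dₒ = h/dᵢ; with 1/f = 1/dₒ + 1/dᵢ this gives W = h·(dₒ − f)/f.
W = 7.41 mm × (127000 − 590) / 590 = 7.41 × 214.2542 ≈ 1587.624 mm = 1.58762 m.

1.588 m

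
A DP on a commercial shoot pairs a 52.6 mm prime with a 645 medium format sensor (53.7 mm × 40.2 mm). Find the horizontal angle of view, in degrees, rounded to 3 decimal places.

54.085°

Angle of view α = 2·arctan(w/2f) with w = 53.7 mm and f = 52.6 mm.
w/2f = 0.51046; arctan(0.51046) ≈ 27.0423°, so α ≈ 54.0846°.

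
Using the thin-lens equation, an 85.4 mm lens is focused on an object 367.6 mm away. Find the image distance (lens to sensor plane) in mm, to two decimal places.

1/dᵢ = 1/f − 1/dₒ = 1/85.4 − 1/367.6 = 0.0089893 mm⁻¹.
dᵢ = 1/0.0089893 ≈ 111.2439 mm.

111.24 mm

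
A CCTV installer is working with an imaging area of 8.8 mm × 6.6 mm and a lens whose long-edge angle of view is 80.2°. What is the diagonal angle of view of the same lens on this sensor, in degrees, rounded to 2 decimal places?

92.94°

From the long-edge AOV: f = 8.8 / (2·tan(40.1°)) = 8.8 / 1.68416 ≈ 5.2252 mm.
Sensor diagonal = √(8.8² + 6.6²) = √121.0000 ≈ 11.0000 mm.
Diagonal AOV = 2·arctan(11.0000 / (2 × 5.2252)) = 2·arctan(1.05260) ≈ 92.9358°.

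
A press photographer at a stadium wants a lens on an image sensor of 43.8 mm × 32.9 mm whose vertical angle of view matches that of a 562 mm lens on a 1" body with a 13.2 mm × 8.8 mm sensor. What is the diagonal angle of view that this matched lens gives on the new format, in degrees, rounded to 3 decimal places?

1.494°

Equal vertical AOV ⇒ f₂ = f₁ · 32.9/8.8 = 562 × 3.73864 ≈ 2101.1136 mm.
Sensor diagonal = √(43.8² + 32.9²) = √3000.8500 ≈ 54.7800 mm.
Diagonal AOV on the new format = 2·arctan(54.7800 / (2 × 2101.1136)) = 2·arctan(0.01304) ≈ 1.4937°.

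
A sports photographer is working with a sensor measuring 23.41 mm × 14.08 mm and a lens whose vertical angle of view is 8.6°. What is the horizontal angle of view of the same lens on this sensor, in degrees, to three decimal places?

14.252°

From the vertical AOV: f = 14.08 / (2·tan(4.3°)) = 14.08 / 0.15038 ≈ 93.6290 mm.
Horizontal AOV = 2·arctan(23.41 / (2 × 93.6290)) = 2·arctan(0.12501) ≈ 14.2517°.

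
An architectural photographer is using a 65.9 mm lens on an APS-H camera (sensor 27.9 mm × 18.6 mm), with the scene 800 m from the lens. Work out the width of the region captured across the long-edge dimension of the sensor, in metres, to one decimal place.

338.7 m

dₒ: 800 m = 800000 mm.
Similar triangles through the lens centre give W/dₒ = w/dᵢ; with 1/f = 1/dₒ + 1/dᵢ this gives W = w·(dₒ − f)/f.
W = 27.9 mm × (800000 − 65.9) / 65.9 = 27.9 × 12138.6055 ≈ 338667.092 mm = 338.667 m.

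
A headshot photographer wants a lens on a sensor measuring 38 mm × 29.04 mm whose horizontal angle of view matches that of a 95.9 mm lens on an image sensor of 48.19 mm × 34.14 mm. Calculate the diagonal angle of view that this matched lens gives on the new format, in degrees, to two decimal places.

Equal horizontal AOV ⇒ f₂ = f₁ · 38/48.19 = 95.9 × 0.78855 ≈ 75.6215 mm.
Sensor diagonal = √(38² + 29.04²) = √2287.3216 ≈ 47.8260 mm.
Diagonal AOV on the new format = 2·arctan(47.8260 / (2 × 75.6215)) = 2·arctan(0.31622) ≈ 35.0959°.

35.10°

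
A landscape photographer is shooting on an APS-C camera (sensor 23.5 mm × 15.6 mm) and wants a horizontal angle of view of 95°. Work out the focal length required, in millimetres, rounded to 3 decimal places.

10.767 mm

From α = 2·arctan(w/2f) we get f = w / (2·tan(α/2)).
With w = 23.5 mm and α/2 = 47.5°, tan(α/2) ≈ 1.09131, so f ≈ 23.5 / 2.18262 ≈ 10.7669 mm.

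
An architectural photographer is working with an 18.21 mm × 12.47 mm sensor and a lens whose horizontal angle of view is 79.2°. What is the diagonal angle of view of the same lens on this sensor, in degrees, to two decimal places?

From the horizontal AOV: f = 18.21 / (2·tan(39.6°)) = 18.21 / 1.65454 ≈ 11.0061 mm.
Sensor diagonal = √(18.21² + 12.47²) = √487.1050 ≈ 22.0705 mm.
Diagonal AOV = 2·arctan(22.0705 / (2 × 11.0061)) = 2·arctan(1.00265) ≈ 90.1517°.

90.15°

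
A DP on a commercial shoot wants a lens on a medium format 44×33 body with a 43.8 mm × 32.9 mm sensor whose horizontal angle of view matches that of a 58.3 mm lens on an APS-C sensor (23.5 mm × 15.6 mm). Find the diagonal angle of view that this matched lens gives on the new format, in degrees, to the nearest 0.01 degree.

Equal horizontal AOV ⇒ f₂ = f₁ · 43.8/23.5 = 58.3 × 1.86383 ≈ 108.6613 mm.
Sensor diagonal = √(43.8² + 32.9²) = √3000.8500 ≈ 54.7800 mm.
Diagonal AOV on the new format = 2·arctan(54.7800 / (2 × 108.6613)) = 2·arctan(0.25207) ≈ 28.2954°.

28.30°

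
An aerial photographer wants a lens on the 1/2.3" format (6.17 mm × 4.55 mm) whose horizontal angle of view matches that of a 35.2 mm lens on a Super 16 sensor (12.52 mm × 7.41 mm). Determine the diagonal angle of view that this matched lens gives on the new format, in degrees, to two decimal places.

24.92°

Equal horizontal AOV ⇒ f₂ = f₁ · 6.17/12.52 = 35.2 × 0.49281 ≈ 17.3470 mm.
Sensor diagonal = √(6.17² + 4.55²) = √58.7714 ≈ 7.6663 mm.
Diagonal AOV on the new format = 2·arctan(7.6663 / (2 × 17.3470)) = 2·arctan(0.22097) ≈ 24.9206°.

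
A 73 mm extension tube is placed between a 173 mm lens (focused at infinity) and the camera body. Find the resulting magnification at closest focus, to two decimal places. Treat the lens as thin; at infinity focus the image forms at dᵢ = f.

The tube moves the image plane from f to f + e, so dᵢ = 173 + 73 = 246 mm. Focus is achieved when 1/f = 1/dₒ + 1/dᵢ, giving dₒ = 1/(1/f − 1/(f+e)).
Magnification m = dᵢ/dₒ = (f+e)·(1/f − 1/(f+e)) = e/f = 73/173 ≈ 0.4220.

0.42×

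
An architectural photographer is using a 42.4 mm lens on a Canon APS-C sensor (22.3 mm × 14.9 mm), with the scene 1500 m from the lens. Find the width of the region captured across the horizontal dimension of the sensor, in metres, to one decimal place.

dₒ: 1500 m = 1.5e+06 mm.
Similar triangles through the lens centre give W/dₒ = w/dᵢ; with 1/f = 1/dₒ + 1/dᵢ this gives W = w·(dₒ − f)/f.
W = 22.3 mm × (1.5e+06 − 42.4) / 42.4 = 22.3 × 35376.3585 ≈ 788892.794 mm = 788.893 m.

788.9 m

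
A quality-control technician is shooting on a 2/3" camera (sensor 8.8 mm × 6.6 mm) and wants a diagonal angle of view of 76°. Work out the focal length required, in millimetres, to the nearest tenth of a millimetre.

Sensor diagonal = √(8.8² + 6.6²) = √121.0000 ≈ 11.0000 mm.
From α = 2·arctan(d/2f) we get f = d / (2·tan(α/2)).
With d = 11.0000 mm and α/2 = 38°, tan(α/2) ≈ 0.78129, so f ≈ 11.0000 / 1.56257 ≈ 7.0397 mm.

7.0 mm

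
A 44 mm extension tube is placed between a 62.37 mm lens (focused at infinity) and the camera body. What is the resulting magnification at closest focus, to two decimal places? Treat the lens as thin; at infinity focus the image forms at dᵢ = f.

The tube moves the image plane from f to f + e, so dᵢ = 62.37 + 44 = 106.37 mm. Focus is achieved when 1/f = 1/dₒ + 1/dᵢ, giving dₒ = 1/(1/f − 1/(f+e)).
Magnification m = dᵢ/dₒ = (f+e)·(1/f − 1/(f+e)) = e/f = 44/62.37 ≈ 0.7055.

0.71×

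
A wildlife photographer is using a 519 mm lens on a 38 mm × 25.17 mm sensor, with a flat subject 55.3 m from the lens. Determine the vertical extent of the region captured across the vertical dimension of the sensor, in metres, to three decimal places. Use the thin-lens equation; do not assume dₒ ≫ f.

2.657 m

dₒ: 55.3 m = 55300 mm.
Similar triangles through the lens centre give W/dₒ = h/dᵢ; with 1/f = 1/dₒ + 1/dᵢ this gives W = h·(dₒ − f)/f.
W = 25.17 mm × (55300 − 519) / 519 = 25.17 × 105.5511 ≈ 2656.720 mm = 2.65672 m.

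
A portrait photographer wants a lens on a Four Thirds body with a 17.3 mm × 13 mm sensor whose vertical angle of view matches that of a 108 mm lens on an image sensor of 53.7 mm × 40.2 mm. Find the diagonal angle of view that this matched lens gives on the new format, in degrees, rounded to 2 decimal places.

34.43°

Equal vertical AOV ⇒ f₂ = f₁ · 13/40.2 = 108 × 0.32338 ≈ 34.9254 mm.
Sensor diagonal = √(17.3² + 13²) = √468.2900 ≈ 21.6400 mm.
Diagonal AOV on the new format = 2·arctan(21.6400 / (2 × 34.9254)) = 2·arctan(0.30980) ≈ 34.4263°.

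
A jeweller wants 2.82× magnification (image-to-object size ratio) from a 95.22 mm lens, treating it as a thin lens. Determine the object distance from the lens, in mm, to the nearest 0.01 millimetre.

128.99 mm

With m = dᵢ/dₒ and 1/f = 1/dₒ + 1/dᵢ, substituting dᵢ = m·dₒ gives 1/f = (1 + 1/m)/dₒ, hence dₒ = f·(1 + 1/m).
dₒ = 95.22 × (1 + 1/2.82) = 95.22 × 1.35461 ≈ 128.986 mm.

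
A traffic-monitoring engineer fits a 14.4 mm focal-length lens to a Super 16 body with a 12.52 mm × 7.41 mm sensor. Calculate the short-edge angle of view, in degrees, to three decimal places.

28.858°

Angle of view α = 2·arctan(h/2f) with h = 7.41 mm and f = 14.4 mm.
h/2f = 0.25729; arctan(0.25729) ≈ 14.4288°, so α ≈ 28.8575°.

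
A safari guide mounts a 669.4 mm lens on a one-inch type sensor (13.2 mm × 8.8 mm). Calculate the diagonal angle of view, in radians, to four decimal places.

0.0237 rad

Sensor diagonal = √(13.2² + 8.8²) = √251.6800 ≈ 15.8644 mm.
Angle of view α = 2·arctan(d/2f) with d = 15.8644 mm and f = 669.4 mm.
d/2f = 0.01185; arctan(0.01185) ≈ 0.0118 rad, so α ≈ 0.0237 rad.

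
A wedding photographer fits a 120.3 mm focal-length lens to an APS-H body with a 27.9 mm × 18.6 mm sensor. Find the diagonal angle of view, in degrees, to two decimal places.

Sensor diagonal = √(27.9² + 18.6²) = √1124.3700 ≈ 33.5316 mm.
Angle of view α = 2·arctan(d/2f) with d = 33.5316 mm and f = 120.3 mm.
d/2f = 0.13937; arctan(0.13937) ≈ 7.9340°, so α ≈ 15.8680°.

15.87°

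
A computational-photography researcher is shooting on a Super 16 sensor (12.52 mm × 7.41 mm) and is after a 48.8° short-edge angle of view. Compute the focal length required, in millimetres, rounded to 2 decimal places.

From α = 2·arctan(h/2f) we get f = h / (2·tan(α/2)).
With h = 7.41 mm and α/2 = 24.4°, tan(α/2) ≈ 0.45362, so f ≈ 7.41 / 0.90724 ≈ 8.1676 mm.

8.17 mm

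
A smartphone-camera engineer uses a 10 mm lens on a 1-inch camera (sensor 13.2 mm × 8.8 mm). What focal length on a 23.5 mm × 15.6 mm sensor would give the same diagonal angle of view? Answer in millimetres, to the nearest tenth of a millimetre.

17.8 mm

Sensor diagonal = √(13.2² + 8.8²) = √251.6800 ≈ 15.8644 mm.
Sensor diagonal = √(23.5² + 15.6²) = √795.6100 ≈ 28.2066 mm.
Equal angle of view means equal diagonal/f ratio, so f₂ = f₁ · (diagonal₂/diagonal₁) = 10 × 28.2066/15.8644.
f₂ = 10 × 1.77798 ≈ 17.780 mm.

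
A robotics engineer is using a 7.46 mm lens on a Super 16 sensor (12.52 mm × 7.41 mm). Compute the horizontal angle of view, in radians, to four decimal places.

Angle of view α = 2·arctan(w/2f) with w = 12.52 mm and f = 7.46 mm.
w/2f = 0.83914; arctan(0.83914) ≈ 0.6982 rad, so α ≈ 1.3963 rad.

1.3963 rad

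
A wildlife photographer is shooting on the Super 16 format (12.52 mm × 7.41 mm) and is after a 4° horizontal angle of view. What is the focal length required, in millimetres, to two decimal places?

From α = 2·arctan(w/2f) we get f = w / (2·tan(α/2)).
With w = 12.52 mm and α/2 = 2°, tan(α/2) ≈ 0.03492, so f ≈ 12.52 / 0.06984 ≈ 179.2629 mm.

179.26 mm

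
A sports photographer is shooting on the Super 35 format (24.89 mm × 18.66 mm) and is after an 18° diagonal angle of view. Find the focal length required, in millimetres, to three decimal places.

Sensor diagonal = √(24.89² + 18.66²) = √967.7077 ≈ 31.1080 mm.
From α = 2·arctan(d/2f) we get f = d / (2·tan(α/2)).
With d = 31.1080 mm and α/2 = 9°, tan(α/2) ≈ 0.15838, so f ≈ 31.1080 / 0.31677 ≈ 98.2041 mm.

98.204 mm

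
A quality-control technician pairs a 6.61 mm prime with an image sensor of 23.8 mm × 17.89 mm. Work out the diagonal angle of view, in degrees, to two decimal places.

Sensor diagonal = √(23.8² + 17.89²) = √886.4921 ≈ 29.7740 mm.
Angle of view α = 2·arctan(d/2f) with d = 29.7740 mm and f = 6.61 mm.
d/2f = 2.25219; arctan(2.25219) ≈ 66.0582°, so α ≈ 132.1165°.

132.12°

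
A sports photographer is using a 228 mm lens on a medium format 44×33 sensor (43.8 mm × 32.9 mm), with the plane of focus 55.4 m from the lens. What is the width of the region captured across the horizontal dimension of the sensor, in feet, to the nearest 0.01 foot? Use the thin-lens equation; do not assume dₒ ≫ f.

dₒ: 55.4 m = 55400 mm.
Similar triangles through the lens centre give W/dₒ = w/dᵢ; with 1/f = 1/dₒ + 1/dᵢ this gives W = w·(dₒ − f)/f.
W = 43.8 mm × (55400 − 228) / 228 = 43.8 × 241.9825 ≈ 10598.832 mm = 10598.832/304.8 ft = 34.7731 ft.

34.77 ft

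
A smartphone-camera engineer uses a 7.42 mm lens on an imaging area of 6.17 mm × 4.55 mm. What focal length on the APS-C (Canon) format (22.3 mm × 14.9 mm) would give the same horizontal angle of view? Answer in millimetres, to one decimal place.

26.8 mm

Equal angle of view means equal width/f ratio, so f₂ = f₁ · (width₂/width₁) = 7.42 × 22.3/6.17.
f₂ = 7.42 × 3.61426 ≈ 26.818 mm.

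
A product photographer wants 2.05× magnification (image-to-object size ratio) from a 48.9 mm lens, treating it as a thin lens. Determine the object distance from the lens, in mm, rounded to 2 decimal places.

With m = dᵢ/dₒ and 1/f = 1/dₒ + 1/dᵢ, substituting dᵢ = m·dₒ gives 1/f = (1 + 1/m)/dₒ, hence dₒ = f·(1 + 1/m).
dₒ = 48.9 × (1 + 1/2.05) = 48.9 × 1.48780 ≈ 72.754 mm.

72.75 mm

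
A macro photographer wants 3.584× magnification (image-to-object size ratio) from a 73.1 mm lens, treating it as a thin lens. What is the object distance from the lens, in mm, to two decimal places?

With m = dᵢ/dₒ and 1/f = 1/dₒ + 1/dᵢ, substituting dᵢ = m·dₒ gives 1/f = (1 + 1/m)/dₒ, hence dₒ = f·(1 + 1/m).
dₒ = 73.1 × (1 + 1/3.584) = 73.1 × 1.27902 ≈ 93.496 mm.

93.50 mm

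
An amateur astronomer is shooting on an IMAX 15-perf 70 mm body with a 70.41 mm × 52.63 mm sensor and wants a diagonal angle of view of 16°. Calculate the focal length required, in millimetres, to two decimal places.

Sensor diagonal = √(70.41² + 52.63²) = √7727.4850 ≈ 87.9061 mm.
From α = 2·arctan(d/2f) we get f = d / (2·tan(α/2)).
With d = 87.9061 mm and α/2 = 8°, tan(α/2) ≈ 0.14054, so f ≈ 87.9061 / 0.28108 ≈ 312.7423 mm.

312.74 mm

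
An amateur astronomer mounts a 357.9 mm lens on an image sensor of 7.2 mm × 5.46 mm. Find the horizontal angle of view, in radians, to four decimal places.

0.0201 rad

Angle of view α = 2·arctan(w/2f) with w = 7.2 mm and f = 357.9 mm.
w/2f = 0.01006; arctan(0.01006) ≈ 0.0101 rad, so α ≈ 0.0201 rad.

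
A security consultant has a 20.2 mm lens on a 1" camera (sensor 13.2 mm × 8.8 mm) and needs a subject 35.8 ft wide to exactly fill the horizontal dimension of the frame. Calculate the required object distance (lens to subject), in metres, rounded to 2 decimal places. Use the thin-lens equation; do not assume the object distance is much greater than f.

W: 35.8 ft × 304.8 mm/ft = 10911.84 mm.
Magnification m = w/W = dᵢ/dₒ; combined with 1/f = 1/dₒ + 1/dᵢ this gives dₒ = f·(1 + W/w).
dₒ = 20.2 mm × (1 + 10911.8/13.2) = 20.2 × 827.6545 ≈ 16718.621 mm = 16.7186 m.

16.72 m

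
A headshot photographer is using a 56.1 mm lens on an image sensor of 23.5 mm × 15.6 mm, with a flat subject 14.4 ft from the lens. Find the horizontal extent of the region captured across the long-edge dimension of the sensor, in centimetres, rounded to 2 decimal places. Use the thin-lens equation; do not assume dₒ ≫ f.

dₒ: 14.4 ft × 304.8 mm/ft = 4389.12 mm.
Similar triangles through the lens centre give W/dₒ = w/dᵢ; with 1/f = 1/dₒ + 1/dᵢ this gives W = w·(dₒ − f)/f.
W = 23.5 mm × (4389.12 − 56.1) / 56.1 = 23.5 × 77.2374 ≈ 1815.080 mm = 181.508 cm.

181.51 cm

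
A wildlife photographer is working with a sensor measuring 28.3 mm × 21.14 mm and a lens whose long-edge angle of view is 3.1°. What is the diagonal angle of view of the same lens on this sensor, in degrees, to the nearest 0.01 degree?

3.87°

From the long-edge AOV: f = 28.3 / (2·tan(1.55°)) = 28.3 / 0.05412 ≈ 522.9274 mm.
Sensor diagonal = √(28.3² + 21.14²) = √1247.7896 ≈ 35.3241 mm.
Diagonal AOV = 2·arctan(35.3241 / (2 × 522.9274)) = 2·arctan(0.03378) ≈ 3.8689°.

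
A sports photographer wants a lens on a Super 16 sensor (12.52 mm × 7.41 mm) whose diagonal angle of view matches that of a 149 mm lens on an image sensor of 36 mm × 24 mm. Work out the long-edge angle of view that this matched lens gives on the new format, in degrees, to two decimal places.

Sensor diagonal = √(36² + 24²) = √1872.0000 ≈ 43.2666 mm.
Sensor diagonal = √(12.52² + 7.41²) = √211.6585 ≈ 14.5485 mm.
Equal diagonal AOV ⇒ f₂ = f₁ · 14.5485/43.2666 = 149 × 0.33625 ≈ 50.1016 mm.
Long-edge AOV on the new format = 2·arctan(12.52 / (2 × 50.1016)) = 2·arctan(0.12495) ≈ 14.2440°.

14.24°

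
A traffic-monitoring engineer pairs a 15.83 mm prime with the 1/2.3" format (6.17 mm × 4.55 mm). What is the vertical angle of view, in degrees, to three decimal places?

16.356°

Angle of view α = 2·arctan(h/2f) with h = 4.55 mm and f = 15.83 mm.
h/2f = 0.14371; arctan(0.14371) ≈ 8.1782°, so α ≈ 16.3565°.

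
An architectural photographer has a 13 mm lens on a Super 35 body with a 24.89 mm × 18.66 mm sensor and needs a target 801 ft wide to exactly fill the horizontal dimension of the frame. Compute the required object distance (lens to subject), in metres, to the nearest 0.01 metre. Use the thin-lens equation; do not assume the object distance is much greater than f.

W: 801 ft × 304.8 mm/ft = 244144.79 mm.
Magnification m = w/W = dᵢ/dₒ; combined with 1/f = 1/dₒ + 1/dᵢ this gives dₒ = f·(1 + W/w).
dₒ = 13 mm × (1 + 244145/24.89) = 13 × 9809.9511 ≈ 127529.364 mm = 127.529 m.

127.53 m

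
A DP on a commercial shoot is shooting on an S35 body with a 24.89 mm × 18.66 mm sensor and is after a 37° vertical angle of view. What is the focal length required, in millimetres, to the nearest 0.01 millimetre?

From α = 2·arctan(h/2f) we get f = h / (2·tan(α/2)).
With h = 18.66 mm and α/2 = 18.5°, tan(α/2) ≈ 0.33460, so f ≈ 18.66 / 0.66919 ≈ 27.8844 mm.

27.88 mm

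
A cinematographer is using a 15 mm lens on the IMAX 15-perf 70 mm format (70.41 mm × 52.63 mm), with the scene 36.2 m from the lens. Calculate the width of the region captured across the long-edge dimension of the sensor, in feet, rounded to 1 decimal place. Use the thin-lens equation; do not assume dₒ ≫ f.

557.3 ft

dₒ: 36.2 m = 36200 mm.
Similar triangles through the lens centre give W/dₒ = w/dᵢ; with 1/f = 1/dₒ + 1/dᵢ this gives W = w·(dₒ − f)/f.
W = 70.41 mm × (36200 − 15) / 15 = 70.41 × 2412.3333 ≈ 169852.390 mm = 169852.390/304.8 ft = 557.259 ft.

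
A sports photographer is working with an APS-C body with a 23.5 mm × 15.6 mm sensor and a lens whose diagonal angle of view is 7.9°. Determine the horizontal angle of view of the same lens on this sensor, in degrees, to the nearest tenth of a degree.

6.6°

Sensor diagonal = √(23.5² + 15.6²) = √795.6100 ≈ 28.2066 mm.
From the diagonal AOV: f = 28.2066 / (2·tan(3.95°)) = 28.2066 / 0.13810 ≈ 204.2476 mm.
Horizontal AOV = 2·arctan(23.5 / (2 × 204.2476)) = 2·arctan(0.05753) ≈ 6.5850°.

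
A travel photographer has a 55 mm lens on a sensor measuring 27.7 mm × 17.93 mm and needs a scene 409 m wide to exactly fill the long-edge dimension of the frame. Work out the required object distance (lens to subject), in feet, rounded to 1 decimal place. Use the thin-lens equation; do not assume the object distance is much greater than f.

W: 409 m = 409000 mm.
Magnification m = w/W = dᵢ/dₒ; combined with 1/f = 1/dₒ + 1/dᵢ this gives dₒ = f·(1 + W/w).
dₒ = 55 mm × (1 + 409000/27.7) = 55 × 14766.3430 ≈ 812148.863 mm = 812148.863/304.8 ft = 2664.53 ft.

2664.5 ft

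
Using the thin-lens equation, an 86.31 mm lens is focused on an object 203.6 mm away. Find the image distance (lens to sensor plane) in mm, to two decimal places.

149.82 mm

1/dᵢ = 1/f − 1/dₒ = 1/86.31 − 1/203.6 = 0.0066746 mm⁻¹.
dᵢ = 1/0.0066746 ≈ 149.8228 mm.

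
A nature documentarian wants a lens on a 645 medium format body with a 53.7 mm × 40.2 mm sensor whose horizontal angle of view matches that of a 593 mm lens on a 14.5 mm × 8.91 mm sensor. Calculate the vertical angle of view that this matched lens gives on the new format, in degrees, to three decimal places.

1.049°

Equal horizontal AOV ⇒ f₂ = f₁ · 53.7/14.5 = 593 × 3.70345 ≈ 2196.1448 mm.
Vertical AOV on the new format = 2·arctan(40.2 / (2 × 2196.1448)) = 2·arctan(0.00915) ≈ 1.0488°.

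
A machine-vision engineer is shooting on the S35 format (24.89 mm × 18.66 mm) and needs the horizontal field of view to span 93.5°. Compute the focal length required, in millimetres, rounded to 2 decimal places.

From α = 2·arctan(w/2f) we get f = w / (2·tan(α/2)).
With w = 24.89 mm and α/2 = 46.75°, tan(α/2) ≈ 1.06303, so f ≈ 24.89 / 2.12606 ≈ 11.7071 mm.

11.71 mm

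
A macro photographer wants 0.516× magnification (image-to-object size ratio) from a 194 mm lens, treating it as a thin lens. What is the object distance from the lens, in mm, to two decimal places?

With m = dᵢ/dₒ and 1/f = 1/dₒ + 1/dᵢ, substituting dᵢ = m·dₒ gives 1/f = (1 + 1/m)/dₒ, hence dₒ = f·(1 + 1/m).
dₒ = 194 × (1 + 1/0.516) = 194 × 2.93798 ≈ 569.969 mm.

569.97 mm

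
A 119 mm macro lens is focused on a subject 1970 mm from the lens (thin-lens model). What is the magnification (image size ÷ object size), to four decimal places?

Thin lens: 1/f = 1/dₒ + 1/dᵢ → 1/dᵢ = 1/119 − 1/1970 = 0.0078957 mm⁻¹, so dᵢ ≈ 126.6505 mm.
Magnification m = dᵢ/dₒ = 126.6505/1970 ≈ 0.06429.

0.0643×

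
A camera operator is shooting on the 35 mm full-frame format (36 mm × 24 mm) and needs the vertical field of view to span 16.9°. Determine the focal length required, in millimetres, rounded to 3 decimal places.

80.776 mm

From α = 2·arctan(h/2f) we get f = h / (2·tan(α/2)).
With h = 24 mm and α/2 = 8.45°, tan(α/2) ≈ 0.14856, so f ≈ 24 / 0.29712 ≈ 80.7760 mm.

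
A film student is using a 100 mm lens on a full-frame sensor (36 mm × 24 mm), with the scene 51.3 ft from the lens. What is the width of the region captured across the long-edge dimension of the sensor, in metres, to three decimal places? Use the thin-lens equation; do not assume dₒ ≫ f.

dₒ: 51.3 ft × 304.8 mm/ft = 15636.24 mm.
Similar triangles through the lens centre give W/dₒ = w/dᵢ; with 1/f = 1/dₒ + 1/dᵢ this gives W = w·(dₒ − f)/f.
W = 36 mm × (15636.2 − 100) / 100 = 36 × 155.3624 ≈ 5593.046 mm = 5.59305 m.

5.593 m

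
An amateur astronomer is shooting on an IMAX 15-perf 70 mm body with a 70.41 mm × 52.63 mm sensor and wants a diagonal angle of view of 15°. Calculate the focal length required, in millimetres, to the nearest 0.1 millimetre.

Sensor diagonal = √(70.41² + 52.63²) = √7727.4850 ≈ 87.9061 mm.
From α = 2·arctan(d/2f) we get f = d / (2·tan(α/2)).
With d = 87.9061 mm and α/2 = 7.5°, tan(α/2) ≈ 0.13165, so f ≈ 87.9061 / 0.26330 ≈ 333.8566 mm.

333.9 mm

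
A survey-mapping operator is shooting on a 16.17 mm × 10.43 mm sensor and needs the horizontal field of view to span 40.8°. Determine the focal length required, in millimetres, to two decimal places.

From α = 2·arctan(w/2f) we get f = w / (2·tan(α/2)).
With w = 16.17 mm and α/2 = 20.4°, tan(α/2) ≈ 0.37190, so f ≈ 16.17 / 0.74379 ≈ 21.7399 mm.

21.74 mm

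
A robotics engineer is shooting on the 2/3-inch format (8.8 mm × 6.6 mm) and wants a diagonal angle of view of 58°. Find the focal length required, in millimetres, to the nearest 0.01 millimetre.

9.92 mm

Sensor diagonal = √(8.8² + 6.6²) = √121.0000 ≈ 11.0000 mm.
From α = 2·arctan(d/2f) we get f = d / (2·tan(α/2)).
With d = 11.0000 mm and α/2 = 29°, tan(α/2) ≈ 0.55431, so f ≈ 11.0000 / 1.10862 ≈ 9.9223 mm.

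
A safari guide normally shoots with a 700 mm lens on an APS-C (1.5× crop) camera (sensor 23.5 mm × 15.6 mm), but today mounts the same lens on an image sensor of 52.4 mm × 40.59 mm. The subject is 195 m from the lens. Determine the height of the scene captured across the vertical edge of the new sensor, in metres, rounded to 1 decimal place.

The focal length stays 700 mm; the relevant sensor dimension is now h = 40.59 mm. Object distance dₒ = 195 m = 195000 mm.
Thin-lens field height W = h·(dₒ − f)/f = 40.59 × (195000 − 700)/700 ≈ 11266.624 mm = 11.2666 m.

11.3 m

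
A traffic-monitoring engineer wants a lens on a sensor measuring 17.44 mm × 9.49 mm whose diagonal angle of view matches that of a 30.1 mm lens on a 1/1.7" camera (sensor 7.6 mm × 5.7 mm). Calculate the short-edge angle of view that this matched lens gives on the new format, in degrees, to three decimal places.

8.627°

Sensor diagonal = √(7.6² + 5.7²) = √90.2500 ≈ 9.5000 mm.
Sensor diagonal = √(17.44² + 9.49²) = √394.2137 ≈ 19.8548 mm.
Equal diagonal AOV ⇒ f₂ = f₁ · 19.8548/9.5000 = 30.1 × 2.08998 ≈ 62.9084 mm.
Short-edge AOV on the new format = 2·arctan(9.49 / (2 × 62.9084)) = 2·arctan(0.07543) ≈ 8.6270°.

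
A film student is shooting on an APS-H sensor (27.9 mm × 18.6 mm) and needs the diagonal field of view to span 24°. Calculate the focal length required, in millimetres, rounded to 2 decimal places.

Sensor diagonal = √(27.9² + 18.6²) = √1124.3700 ≈ 33.5316 mm.
From α = 2·arctan(d/2f) we get f = d / (2·tan(α/2)).
With d = 33.5316 mm and α/2 = 12°, tan(α/2) ≈ 0.21256, so f ≈ 33.5316 / 0.42511 ≈ 78.8770 mm.

78.88 mm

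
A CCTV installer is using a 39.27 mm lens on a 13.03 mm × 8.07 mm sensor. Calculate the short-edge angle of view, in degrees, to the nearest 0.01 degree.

11.73°

Angle of view α = 2·arctan(h/2f) with h = 8.07 mm and f = 39.27 mm.
h/2f = 0.10275; arctan(0.10275) ≈ 5.8666°, so α ≈ 11.7331°.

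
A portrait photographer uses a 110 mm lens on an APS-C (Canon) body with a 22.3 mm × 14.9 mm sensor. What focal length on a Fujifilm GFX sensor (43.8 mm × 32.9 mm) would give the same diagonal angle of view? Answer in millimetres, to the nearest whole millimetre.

Sensor diagonal = √(22.3² + 14.9²) = √719.3000 ≈ 26.8198 mm.
Sensor diagonal = √(43.8² + 32.9²) = √3000.8500 ≈ 54.7800 mm.
Equal angle of view means equal diagonal/f ratio, so f₂ = f₁ · (diagonal₂/diagonal₁) = 110 × 54.7800/26.8198.
f₂ = 110 × 2.04252 ≈ 224.678 mm.

225 mm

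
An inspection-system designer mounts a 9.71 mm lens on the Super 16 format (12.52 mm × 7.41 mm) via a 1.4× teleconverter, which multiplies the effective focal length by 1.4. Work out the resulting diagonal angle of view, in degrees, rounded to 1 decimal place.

56.3°

Effective focal length f = 9.71 × 1.4 = 13.594 mm.
Sensor diagonal = √(12.52² + 7.41²) = √211.6585 ≈ 14.5485 mm.
α = 2·arctan(14.548 / (2 × 13.594)) = 2·arctan(0.53511) ≈ 56.3031°.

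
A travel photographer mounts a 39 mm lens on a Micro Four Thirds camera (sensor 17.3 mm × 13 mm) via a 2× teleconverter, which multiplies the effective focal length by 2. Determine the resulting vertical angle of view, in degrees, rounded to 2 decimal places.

Effective focal length f = 39 × 2 = 78 mm.
α = 2·arctan(13 / (2 × 78)) = 2·arctan(0.08333) ≈ 9.5273°.

9.53°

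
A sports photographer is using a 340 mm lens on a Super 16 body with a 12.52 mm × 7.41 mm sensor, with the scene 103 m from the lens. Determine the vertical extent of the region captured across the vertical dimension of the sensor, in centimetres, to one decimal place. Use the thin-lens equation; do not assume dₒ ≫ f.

223.7 cm

dₒ: 103 m = 103000 mm.
Similar triangles through the lens centre give W/dₒ = h/dᵢ; with 1/f = 1/dₒ + 1/dᵢ this gives W = h·(dₒ − f)/f.
W = 7.41 mm × (103000 − 340) / 340 = 7.41 × 301.9412 ≈ 2237.384 mm = 223.738 cm.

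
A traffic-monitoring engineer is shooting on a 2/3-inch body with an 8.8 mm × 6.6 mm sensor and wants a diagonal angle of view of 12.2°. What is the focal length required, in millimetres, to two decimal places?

51.46 mm

Sensor diagonal = √(8.8² + 6.6²) = √121.0000 ≈ 11.0000 mm.
From α = 2·arctan(d/2f) we get f = d / (2·tan(α/2)).
With d = 11.0000 mm and α/2 = 6.1°, tan(α/2) ≈ 0.10687, so f ≈ 11.0000 / 0.21374 ≈ 51.4648 mm.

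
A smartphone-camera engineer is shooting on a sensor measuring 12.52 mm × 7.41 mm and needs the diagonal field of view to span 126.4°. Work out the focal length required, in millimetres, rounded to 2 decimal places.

3.67 mm

Sensor diagonal = √(12.52² + 7.41²) = √211.6585 ≈ 14.5485 mm.
From α = 2·arctan(d/2f) we get f = d / (2·tan(α/2)).
With d = 14.5485 mm and α/2 = 63.2°, tan(α/2) ≈ 1.97966, so f ≈ 14.5485 / 3.95933 ≈ 3.6745 mm.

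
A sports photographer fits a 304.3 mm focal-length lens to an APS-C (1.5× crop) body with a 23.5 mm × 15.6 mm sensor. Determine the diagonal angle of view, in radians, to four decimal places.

0.0926 rad

Sensor diagonal = √(23.5² + 15.6²) = √795.6100 ≈ 28.2066 mm.
Angle of view α = 2·arctan(d/2f) with d = 28.2066 mm and f = 304.3 mm.
d/2f = 0.04635; arctan(0.04635) ≈ 0.0463 rad, so α ≈ 0.0926 rad.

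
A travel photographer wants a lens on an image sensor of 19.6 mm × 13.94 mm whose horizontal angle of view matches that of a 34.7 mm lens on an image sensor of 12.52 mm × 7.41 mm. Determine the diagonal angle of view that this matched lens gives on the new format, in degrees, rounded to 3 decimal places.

Equal horizontal AOV ⇒ f₂ = f₁ · 19.6/12.52 = 34.7 × 1.56550 ≈ 54.3227 mm.
Sensor diagonal = √(19.6² + 13.94²) = √578.4836 ≈ 24.0517 mm.
Diagonal AOV on the new format = 2·arctan(24.0517 / (2 × 54.3227)) = 2·arctan(0.22138) ≈ 24.9654°.

24.965°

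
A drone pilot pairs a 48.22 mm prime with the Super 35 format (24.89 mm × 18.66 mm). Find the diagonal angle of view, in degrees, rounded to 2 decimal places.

Sensor diagonal = √(24.89² + 18.66²) = √967.7077 ≈ 31.1080 mm.
Angle of view α = 2·arctan(d/2f) with d = 31.1080 mm and f = 48.22 mm.
d/2f = 0.32256; arctan(0.32256) ≈ 17.8778°, so α ≈ 35.7556°.

35.76°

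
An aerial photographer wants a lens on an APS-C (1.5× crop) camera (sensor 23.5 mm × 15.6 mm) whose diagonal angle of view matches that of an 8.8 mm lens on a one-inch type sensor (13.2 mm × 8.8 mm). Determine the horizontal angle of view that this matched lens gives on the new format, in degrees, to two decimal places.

73.81°

Sensor diagonal = √(13.2² + 8.8²) = √251.6800 ≈ 15.8644 mm.
Sensor diagonal = √(23.5² + 15.6²) = √795.6100 ≈ 28.2066 mm.
Equal diagonal AOV ⇒ f₂ = f₁ · 28.2066/15.8644 = 8.8 × 1.77798 ≈ 15.6462 mm.
Horizontal AOV on the new format = 2·arctan(23.5 / (2 × 15.6462)) = 2·arctan(0.75098) ≈ 73.8118°.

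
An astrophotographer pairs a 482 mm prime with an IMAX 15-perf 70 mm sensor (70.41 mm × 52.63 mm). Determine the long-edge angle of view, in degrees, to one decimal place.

8.4°

Angle of view α = 2·arctan(w/2f) with w = 70.41 mm and f = 482 mm.
w/2f = 0.07304; arctan(0.07304) ≈ 4.1774°, so α ≈ 8.3549°.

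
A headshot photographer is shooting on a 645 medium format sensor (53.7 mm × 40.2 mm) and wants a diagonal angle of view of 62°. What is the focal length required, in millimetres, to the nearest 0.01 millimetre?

Sensor diagonal = √(53.7² + 40.2²) = √4499.7300 ≈ 67.0800 mm.
From α = 2·arctan(d/2f) we get f = d / (2·tan(α/2)).
With d = 67.0800 mm and α/2 = 31°, tan(α/2) ≈ 0.60086, so f ≈ 67.0800 / 1.20172 ≈ 55.8200 mm.

55.82 mm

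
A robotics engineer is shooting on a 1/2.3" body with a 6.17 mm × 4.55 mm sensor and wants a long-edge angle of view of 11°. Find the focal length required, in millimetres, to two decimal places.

32.04 mm

From α = 2·arctan(w/2f) we get f = w / (2·tan(α/2)).
With w = 6.17 mm and α/2 = 5.5°, tan(α/2) ≈ 0.09629, so f ≈ 6.17 / 0.19258 ≈ 32.0389 mm.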